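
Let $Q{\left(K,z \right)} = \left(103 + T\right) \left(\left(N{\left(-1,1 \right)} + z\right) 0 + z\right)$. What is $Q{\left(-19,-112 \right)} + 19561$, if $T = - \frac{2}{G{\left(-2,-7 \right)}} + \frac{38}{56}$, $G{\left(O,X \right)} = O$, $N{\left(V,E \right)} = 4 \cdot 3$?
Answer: $7837$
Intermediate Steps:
$N{\left(V,E \right)} = 12$
$T = \frac{47}{28}$ ($T = - \frac{2}{-2} + \frac{38}{56} = \left(-2\right) \left(- \frac{1}{2}\right) + 38 \cdot \frac{1}{56} = 1 + \frac{19}{28} = \frac{47}{28} \approx 1.6786$)
$Q{\left(K,z \right)} = \frac{2931 z}{28}$ ($Q{\left(K,z \right)} = \left(103 + \frac{47}{28}\right) \left(\left(12 + z\right) 0 + z\right) = \frac{2931 \left(0 + z\right)}{28} = \frac{2931 z}{28}$)
$Q{\left(-19,-112 \right)} + 19561 = \frac{2931}{28} \left(-112\right) + 19561 = -11724 + 19561 = 7837$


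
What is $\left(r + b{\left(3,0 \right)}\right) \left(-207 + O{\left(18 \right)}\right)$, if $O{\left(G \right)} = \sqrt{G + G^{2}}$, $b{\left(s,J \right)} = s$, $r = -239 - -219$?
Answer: $3519 - 51 \sqrt{38} \approx 3204.6$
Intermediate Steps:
$r = -20$ ($r = -239 + 219 = -20$)
$\left(r + b{\left(3,0 \right)}\right) \left(-207 + O{\left(18 \right)}\right) = \left(-20 + 3\right) \left(-207 + \sqrt{18 \left(1 + 18\right)}\right) = - 17 \left(-207 + \sqrt{18 \cdot 19}\right) = - 17 \left(-207 + \sqrt{342}\right) = - 17 \left(-207 + 3 \sqrt{38}\right) = 3519 - 51 \sqrt{38}$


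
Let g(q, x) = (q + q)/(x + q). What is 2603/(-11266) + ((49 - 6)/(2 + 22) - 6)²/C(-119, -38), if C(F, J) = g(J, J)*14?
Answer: 46966937/45424512 ≈ 1.0340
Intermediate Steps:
g(q, x) = 2*q/(q + x) (g(q, x) = (2*q)/(q + x) = 2*q/(q + x))
C(F, J) = 14 (C(F, J) = (2*J/(J + J))*14 = (2*J/((2*J)))*14 = (2*J*(1/(2*J)))*14 = 1*14 = 14)
2603/(-11266) + ((49 - 6)/(2 + 22) - 6)²/C(-119, -38) = 2603/(-11266) + ((49 - 6)/(2 + 22) - 6)²/14 = 2603*(-1/11266) + (43/24 - 6)²*(1/14) = -2603/11266 + (43*(1/24) - 6)²*(1/14) = -2603/11266 + (43/24 - 6)²*(1/14) = -2603/11266 + (-101/24)²*(1/14) = -2603/11266 + (10201/576)*(1/14) = -2603/11266 + 10201/8064 = 46966937/45424512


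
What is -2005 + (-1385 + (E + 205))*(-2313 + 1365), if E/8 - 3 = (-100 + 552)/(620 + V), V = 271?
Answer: 323740595/297 ≈ 1.0900e+6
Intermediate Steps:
E = 25000/891 (E = 24 + 8*((-100 + 552)/(620 + 271)) = 24 + 8*(452/891) = 24 + 3616/891 = 25000/891 ≈ 28.058)
-2005 + (-1385 + (E + 205))*(-2313 + 1365) = -2005 + (-1385 + (25000/891 + 205))*(-2313 + 1365) = -2005 + (-1385 + 207655/891)*(-948) = -2005 - 1026380/891*(-948) = -2005 + 324336080/297 = 323740595/297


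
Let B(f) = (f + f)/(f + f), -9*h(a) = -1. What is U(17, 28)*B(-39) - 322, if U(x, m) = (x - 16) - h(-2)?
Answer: -2890/9 ≈ -321.11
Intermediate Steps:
h(a) = ⅑ (h(a) = -⅑*(-1) = ⅑)
B(f) = 1 (B(f) = (2*f)/((2*f)) = (2*f)*(1/(2*f)) = 1)
U(x, m) = -145/9 + x (U(x, m) = (x - 16) - 1*⅑ = (-16 + x) - ⅑ = -145/9 + x)
U(17, 28)*B(-39) - 322 = (-145/9 + 17)*1 - 322 = (8/9)*1 - 322 = 8/9 - 322 = -2890/9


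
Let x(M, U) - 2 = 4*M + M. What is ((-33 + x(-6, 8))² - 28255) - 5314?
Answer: -29848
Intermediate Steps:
x(M, U) = 2 + 5*M (x(M, U) = 2 + (4*M + M) = 2 + 5*M)
((-33 + x(-6, 8))² - 28255) - 5314 = ((-33 + (2 + 5*(-6)))² - 28255) - 5314 = ((-33 + (2 - 30))² - 28255) - 5314 = ((-33 - 28)² - 28255) - 5314 = ((-61)² - 28255) - 5314 = (3721 - 28255) - 5314 = -24534 - 5314 = -29848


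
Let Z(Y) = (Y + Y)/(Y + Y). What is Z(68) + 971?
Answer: 972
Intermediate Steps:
Z(Y) = 1 (Z(Y) = (2*Y)/((2*Y)) = (2*Y)*(1/(2*Y)) = 1)
Z(68) + 971 = 1 + 971 = 972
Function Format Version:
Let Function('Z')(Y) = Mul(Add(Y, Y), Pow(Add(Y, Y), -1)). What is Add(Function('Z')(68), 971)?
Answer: 972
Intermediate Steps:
Function('Z')(Y) = 1 (Function('Z')(Y) = Mul(Mul(2, Y), Pow(Mul(2, Y), -1)) = Mul(Mul(2, Y), Mul(Rational(1, 2), Pow(Y, -1))) = 1)
Add(Function('Z')(68), 971) = Add(1, 971) = 972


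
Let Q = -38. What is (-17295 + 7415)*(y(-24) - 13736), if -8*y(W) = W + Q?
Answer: 135635110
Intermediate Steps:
y(W) = 19/4 - W/8 (y(W) = -(W - 38)/8 = -(-38 + W)/8 = 19/4 - W/8)
(-17295 + 7415)*(y(-24) - 13736) = (-17295 + 7415)*((19/4 - ⅛*(-24)) - 13736) = -9880*((19/4 + 3) - 13736) = -9880*(31/4 - 13736) = -9880*(-54913/4) = 135635110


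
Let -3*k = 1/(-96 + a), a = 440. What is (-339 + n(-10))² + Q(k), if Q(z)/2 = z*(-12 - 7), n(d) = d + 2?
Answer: 62131063/516 ≈ 1.2041e+5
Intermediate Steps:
n(d) = 2 + d
k = -1/1032 (k = -1/(3*(-96 + 440)) = -⅓/344 = -⅓*1/344 = -1/1032 ≈ -0.00096899)
Q(z) = -38*z (Q(z) = 2*(z*(-12 - 7)) = 2*(z*(-19)) = 2*(-19*z) = -38*z)
(-339 + n(-10))² + Q(k) = (-339 + (2 - 10))² - 38*(-1/1032) = (-339 - 8)² + 19/516 = (-347)² + 19/516 = 120409 + 19/516 = 62131063/516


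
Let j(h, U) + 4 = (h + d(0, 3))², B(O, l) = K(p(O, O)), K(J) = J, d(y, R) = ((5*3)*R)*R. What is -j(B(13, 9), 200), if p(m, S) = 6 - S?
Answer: -16380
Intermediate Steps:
d(y, R) = 15*R² (d(y, R) = (15*R)*R = 15*R²)
B(O, l) = 6 - O
j(h, U) = -4 + (135 + h)² (j(h, U) = -4 + (h + 15*3²)² = -4 + (h + 15*9)² = -4 + (h + 135)² = -4 + (135 + h)²)
-j(B(13, 9), 200) = -(-4 + (135 + (6 - 1*13))²) = -(-4 + (135 + (6 - 13))²) = -(-4 + (135 - 7)²) = -(-4 + 128²) = -(-4 + 16384) = -1*16380 = -16380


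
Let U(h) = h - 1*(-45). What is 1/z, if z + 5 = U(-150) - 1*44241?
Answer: -1/44351 ≈ -2.2547e-5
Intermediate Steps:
U(h) = 45 + h (U(h) = h + 45 = 45 + h)
z = -44351 (z = -5 + ((45 - 150) - 1*44241) = -5 + (-105 - 44241) = -5 - 44346 = -44351)
1/z = 1/(-44351) = -1/44351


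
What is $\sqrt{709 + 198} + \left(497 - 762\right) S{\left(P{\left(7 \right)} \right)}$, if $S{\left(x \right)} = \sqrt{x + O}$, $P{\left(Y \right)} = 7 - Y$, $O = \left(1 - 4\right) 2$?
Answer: $\sqrt{907} - 265 i \sqrt{6} \approx 30.116 - 649.12 i$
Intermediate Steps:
$O = -6$ ($O = \left(-3\right) 2 = -6$)
$S{\left(x \right)} = \sqrt{-6 + x}$ ($S{\left(x \right)} = \sqrt{x - 6} = \sqrt{-6 + x}$)
$\sqrt{709 + 198} + \left(497 - 762\right) S{\left(P{\left(7 \right)} \right)} = \sqrt{709 + 198} + \left(497 - 762\right) \sqrt{-6 + \left(7 - 7\right)} = \sqrt{907} + \left(497 - 762\right) \sqrt{-6 + \left(7 - 7\right)} = \sqrt{907} - 265 \sqrt{-6 + 0} = \sqrt{907} - 265 \sqrt{-6} = \sqrt{907} - 265 i \sqrt{6}$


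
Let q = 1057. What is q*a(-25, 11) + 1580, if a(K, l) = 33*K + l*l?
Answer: -742548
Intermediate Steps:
a(K, l) = l**2 + 33*K (a(K, l) = 33*K + l**2 = l**2 + 33*K)
q*a(-25, 11) + 1580 = 1057*(11**2 + 33*(-25)) + 1580 = 1057*(121 - 825) + 1580 = 1057*(-704) + 1580 = -744128 + 1580 = -742548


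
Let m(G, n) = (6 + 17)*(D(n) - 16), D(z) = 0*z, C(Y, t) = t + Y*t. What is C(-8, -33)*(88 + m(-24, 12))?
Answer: -64680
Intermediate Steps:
D(z) = 0
m(G, n) = -368 (m(G, n) = (6 + 17)*(0 - 16) = 23*(-16) = -368)
C(-8, -33)*(88 + m(-24, 12)) = (-33*(1 - 8))*(88 - 368) = -33*(-7)*(-280) = 231*(-280) = -64680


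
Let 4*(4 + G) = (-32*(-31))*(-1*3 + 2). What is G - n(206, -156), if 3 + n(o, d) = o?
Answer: -455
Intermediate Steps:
n(o, d) = -3 + o
G = -252 (G = -4 + ((-32*(-31))*(-1*3 + 2))/4 = -4 + (992*(-3 + 2))/4 = -4 + (992*(-1))/4 = -4 + (¼)*(-992) = -4 - 248 = -252)
G - n(206, -156) = -252 - (-3 + 206) = -252 - 1*203 = -252 - 203 = -455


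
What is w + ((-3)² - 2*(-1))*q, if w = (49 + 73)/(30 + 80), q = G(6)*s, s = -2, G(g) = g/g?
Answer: -1149/55 ≈ -20.891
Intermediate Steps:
G(g) = 1
q = -2 (q = 1*(-2) = -2)
w = 61/55 (w = 122/110 = 122*(1/110) = 61/55 ≈ 1.1091)
w + ((-3)² - 2*(-1))*q = 61/55 + ((-3)² - 2*(-1))*(-2) = 61/55 + (9 + 2)*(-2) = 61/55 + 11*(-2) = 61/55 - 22 = -1149/55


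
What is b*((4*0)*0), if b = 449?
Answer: 0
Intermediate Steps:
b*((4*0)*0) = 449*((4*0)*0) = 449*(0*0) = 449*0 = 0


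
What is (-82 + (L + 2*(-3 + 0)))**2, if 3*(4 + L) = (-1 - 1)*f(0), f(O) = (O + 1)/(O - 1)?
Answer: 75076/9 ≈ 8341.8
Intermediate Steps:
f(O) = (1 + O)/(-1 + O)
L = -10/3 (L = -4 + ((-1 - 1)*((1 + 0)/(-1 + 0)))/3 = -4 + (-2/(-1))/3 = -4 + (-(-2))/3 = -4 + (-2*(-1))/3 = -4 + (1/3)*2 = -4 + 2/3 = -10/3 ≈ -3.3333)
(-82 + (L + 2*(-3 + 0)))**2 = (-82 + (-10/3 + 2*(-3 + 0)))**2 = (-82 + (-10/3 + 2*(-3)))**2 = (-82 + (-10/3 - 6))**2 = (-82 - 28/3)**2 = (-274/3)**2 = 75076/9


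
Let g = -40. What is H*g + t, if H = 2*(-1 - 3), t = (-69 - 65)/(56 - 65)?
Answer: 3014/9 ≈ 334.89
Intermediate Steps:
t = 134/9 (t = -134/(-9) = -134*(-1/9) = 134/9 ≈ 14.889)
H = -8 (H = 2*(-4) = -8)
H*g + t = -8*(-40) + 134/9 = 320 + 134/9 = 3014/9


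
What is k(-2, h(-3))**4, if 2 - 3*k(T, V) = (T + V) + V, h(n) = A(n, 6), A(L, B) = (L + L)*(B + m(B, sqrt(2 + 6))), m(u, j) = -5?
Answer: 65536/81 ≈ 809.09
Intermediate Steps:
A(L, B) = 2*L*(-5 + B) (A(L, B) = (L + L)*(B - 5) = (2*L)*(-5 + B) = 2*L*(-5 + B))
h(n) = 2*n (h(n) = 2*n*(-5 + 6) = 2*n*1 = 2*n)
k(T, V) = 2/3 - 2*V/3 - T/3 (k(T, V) = 2/3 - ((T + V) + V)/3 = 2/3 - (T + 2*V)/3 = 2/3 + (-2*V/3 - T/3) = 2/3 - 2*V/3 - T/3)
k(-2, h(-3))**4 = (2/3 - 4*(-3)/3 - 1/3*(-2))**4 = (2/3 - 2/3*(-6) + 2/3)**4 = (2/3 + 4 + 2/3)**4 = (16/3)**4 = 65536/81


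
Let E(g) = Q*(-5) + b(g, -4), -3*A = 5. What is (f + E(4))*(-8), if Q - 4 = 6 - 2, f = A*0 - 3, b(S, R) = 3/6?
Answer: 340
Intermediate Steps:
A = -5/3 (A = -⅓*5 = -5/3 ≈ -1.6667)
b(S, R) = ½ (b(S, R) = 3*(⅙) = ½)
f = -3 (f = -5/3*0 - 3 = 0 - 3 = -3)
Q = 8 (Q = 4 + (6 - 2) = 4 + 4 = 8)
E(g) = -79/2 (E(g) = 8*(-5) + ½ = -40 + ½ = -79/2)
(f + E(4))*(-8) = (-3 - 79/2)*(-8) = -85/2*(-8) = 340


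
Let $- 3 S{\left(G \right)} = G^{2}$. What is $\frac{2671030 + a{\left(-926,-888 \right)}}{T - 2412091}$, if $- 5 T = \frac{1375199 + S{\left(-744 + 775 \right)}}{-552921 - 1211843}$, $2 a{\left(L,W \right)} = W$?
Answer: $- \frac{8836788809445}{7981445787278} \approx -1.1072$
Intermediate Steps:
$a{\left(L,W \right)} = \frac{W}{2}$
$S{\left(G \right)} = - \frac{G^{2}}{3}$
$T = \frac{1031159}{6617865}$ ($T = - \frac{\left(1375199 - \frac{\left(-744 + 775\right)^{2}}{3}\right) \frac{1}{-552921 - 1211843}}{5} = - \frac{\left(1375199 - \frac{31^{2}}{3}\right) \frac{1}{-1764764}}{5} = - \frac{\left(1375199 - \frac{961}{3}\right) \left(- \frac{1}{1764764}\right)}{5} = - \frac{\frac{4124636}{3} \left(- \frac{1}{1764764}\right)}{5} = \left(- \frac{1}{5}\right) \left(- \frac{1031159}{1323573}\right) = \frac{1031159}{6617865} \approx 0.15581$)
$\frac{2671030 + a{\left(-926,-888 \right)}}{T - 2412091} = \frac{2671030 + \frac{1}{2} \left(-888\right)}{\frac{1031159}{6617865} - 2412091} = \frac{2671030 - 444}{- \frac{15962891574556}{6617865}} = 2670586 \left(- \frac{6617865}{15962891574556}\right) = - \frac{8836788809445}{7981445787278}$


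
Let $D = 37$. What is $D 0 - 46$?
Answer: $-46$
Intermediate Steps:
$D 0 - 46 = 37 \cdot 0 - 46 = 0 - 46 = -46$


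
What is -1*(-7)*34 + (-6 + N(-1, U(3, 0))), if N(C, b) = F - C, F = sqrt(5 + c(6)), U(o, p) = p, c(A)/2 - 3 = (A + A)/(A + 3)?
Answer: 233 + sqrt(123)/3 ≈ 236.70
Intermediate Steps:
c(A) = 6 + 4*A/(3 + A) (c(A) = 6 + 2*((A + A)/(A + 3)) = 6 + 2*((2*A)/(3 + A)) = 6 + 2*(2*A/(3 + A)) = 6 + 4*A/(3 + A))
F = sqrt(123)/3 (F = sqrt(5 + 2*(9 + 5*6)/(3 + 6)) = sqrt(5 + 2*(9 + 30)/9) = sqrt(5 + 2*(1/9)*39) = sqrt(5 + 26/3) = sqrt(41/3) = sqrt(123)/3 ≈ 3.6968)
N(C, b) = -C + sqrt(123)/3 (N(C, b) = sqrt(123)/3 - C = -C + sqrt(123)/3)
-1*(-7)*34 + (-6 + N(-1, U(3, 0))) = -1*(-7)*34 + (-6 + (-1*(-1) + sqrt(123)/3)) = 7*34 + (-6 + (1 + sqrt(123)/3)) = 238 + (-5 + sqrt(123)/3) = 233 + sqrt(123)/3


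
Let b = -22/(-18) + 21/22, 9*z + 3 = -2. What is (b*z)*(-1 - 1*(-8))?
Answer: -15085/1782 ≈ -8.4652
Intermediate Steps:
z = -5/9 (z = -⅓ + (⅑)*(-2) = -⅓ - 2/9 = -5/9 ≈ -0.55556)
b = 431/198 (b = -22*(-1/18) + 21*(1/22) = 11/9 + 21/22 = 431/198 ≈ 2.1768)
(b*z)*(-1 - 1*(-8)) = ((431/198)*(-5/9))*(-1 - 1*(-8)) = -2155*(-1 + 8)/1782 = -2155/1782*7 = -15085/1782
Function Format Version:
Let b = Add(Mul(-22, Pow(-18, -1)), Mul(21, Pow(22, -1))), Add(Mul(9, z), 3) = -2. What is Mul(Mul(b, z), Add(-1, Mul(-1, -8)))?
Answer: Rational(-15085, 1782) ≈ -8.4652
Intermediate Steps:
z = Rational(-5, 9) (z = Add(Rational(-1, 3), Mul(Rational(1, 9), -2)) = Add(Rational(-1, 3), Rational(-2, 9)) = Rational(-5, 9) ≈ -0.55556)
b = Rational(431, 198) (b = Add(Mul(-22, Rational(-1, 18)), Mul(21, Rational(1, 22))) = Add(Rational(11, 9), Rational(21, 22)) = Rational(431, 198) ≈ 2.1768)
Mul(Mul(b, z), Add(-1, Mul(-1, -8))) = Mul(Mul(Rational(431, 198), Rational(-5, 9)), Add(-1, Mul(-1, -8))) = Mul(Rational(-2155, 1782), Add(-1, 8)) = Mul(Rational(-2155, 1782), 7) = Rational(-15085, 1782)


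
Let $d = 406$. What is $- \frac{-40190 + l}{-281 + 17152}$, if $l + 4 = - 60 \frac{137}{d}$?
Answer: $\frac{8163492}{3424813} \approx 2.3836$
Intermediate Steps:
$l = - \frac{4922}{203}$ ($l = -4 - 60 \cdot \frac{137}{406} = -4 - 60 \cdot 137 \cdot \frac{1}{406} = -4 - \frac{4110}{203} = - \frac{4922}{203} \approx -24.246$)
$- \frac{-40190 + l}{-281 + 17152} = - \frac{-40190 - \frac{4922}{203}}{-281 + 17152} = - \frac{-8163492}{203 \cdot 16871} = \left(-1\right) \left(- \frac{8163492}{3424813}\right) = \frac{8163492}{3424813}$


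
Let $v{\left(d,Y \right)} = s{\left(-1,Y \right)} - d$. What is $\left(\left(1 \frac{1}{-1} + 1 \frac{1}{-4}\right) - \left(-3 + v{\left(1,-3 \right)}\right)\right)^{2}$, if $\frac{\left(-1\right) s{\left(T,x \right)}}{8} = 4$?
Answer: $\frac{19321}{16} \approx 1207.6$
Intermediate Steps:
$s{\left(T,x \right)} = -32$ ($s{\left(T,x \right)} = \left(-8\right) 4 = -32$)
$v{\left(d,Y \right)} = -32 - d$
$\left(\left(1 \frac{1}{-1} + 1 \frac{1}{-4}\right) - \left(-3 + v{\left(1,-3 \right)}\right)\right)^{2} = \left(\left(1 \frac{1}{-1} + 1 \frac{1}{-4}\right) + \left(3 - \left(-32 - 1\right)\right)\right)^{2} = \left(\left(1 \left(-1\right) + 1 \left(- \frac{1}{4}\right)\right) + \left(3 - \left(-32 - 1\right)\right)\right)^{2} = \left(\left(-1 - \frac{1}{4}\right) + \left(3 - -33\right)\right)^{2} = \left(- \frac{5}{4} + \left(3 + 33\right)\right)^{2} = \left(- \frac{5}{4} + 36\right)^{2} = \left(\frac{139}{4}\right)^{2} = \frac{19321}{16}$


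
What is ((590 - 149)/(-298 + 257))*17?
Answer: -7497/41 ≈ -182.85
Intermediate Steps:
((590 - 149)/(-298 + 257))*17 = (441/(-41))*17 = (441*(-1/41))*17 = -441/41*17 = -7497/41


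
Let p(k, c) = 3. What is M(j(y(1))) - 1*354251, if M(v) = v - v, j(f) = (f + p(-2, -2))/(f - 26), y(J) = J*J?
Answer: -354251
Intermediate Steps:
y(J) = J**2
j(f) = (3 + f)/(-26 + f) (j(f) = (f + 3)/(f - 26) = (3 + f)/(-26 + f))
M(v) = 0
M(j(y(1))) - 1*354251 = 0 - 1*354251 = 0 - 354251 = -354251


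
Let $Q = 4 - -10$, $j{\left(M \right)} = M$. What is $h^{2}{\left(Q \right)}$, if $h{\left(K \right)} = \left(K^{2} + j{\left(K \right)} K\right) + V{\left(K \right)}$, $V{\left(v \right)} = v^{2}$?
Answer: $345744$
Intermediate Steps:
$Q = 14$ ($Q = 4 + 10 = 14$)
$h{\left(K \right)} = 3 K^{2}$ ($h{\left(K \right)} = \left(K^{2} + K K\right) + K^{2} = \left(K^{2} + K^{2}\right) + K^{2} = 2 K^{2} + K^{2} = 3 K^{2}$)
$h^{2}{\left(Q \right)} = \left(3 \cdot 14^{2}\right)^{2} = \left(3 \cdot 196\right)^{2} = 588^{2} = 345744$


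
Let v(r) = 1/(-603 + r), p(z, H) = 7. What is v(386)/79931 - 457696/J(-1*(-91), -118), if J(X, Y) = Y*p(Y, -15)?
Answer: 567053534069/1023356593 ≈ 554.11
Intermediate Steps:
J(X, Y) = 7*Y (J(X, Y) = Y*7 = 7*Y)
v(386)/79931 - 457696/J(-1*(-91), -118) = 1/((-603 + 386)*79931) - 457696/(7*(-118)) = (1/79931)/(-217) - 457696/(-826) = -1/217*1/79931 - 457696*(-1/826) = -1/17345027 + 228848/413 = 567053534069/1023356593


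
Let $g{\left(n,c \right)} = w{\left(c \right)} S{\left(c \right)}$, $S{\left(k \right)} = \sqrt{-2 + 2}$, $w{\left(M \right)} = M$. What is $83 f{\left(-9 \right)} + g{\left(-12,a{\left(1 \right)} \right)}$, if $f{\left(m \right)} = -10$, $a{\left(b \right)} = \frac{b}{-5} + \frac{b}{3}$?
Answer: $-830$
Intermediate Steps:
$S{\left(k \right)} = 0$ ($S{\left(k \right)} = \sqrt{0} = 0$)
$a{\left(b \right)} = \frac{2 b}{15}$ ($a{\left(b \right)} = b \left(- \frac{1}{5}\right) + b \frac{1}{3} = - \frac{b}{5} + \frac{b}{3} = \frac{2 b}{15}$)
$g{\left(n,c \right)} = 0$ ($g{\left(n,c \right)} = c 0 = 0$)
$83 f{\left(-9 \right)} + g{\left(-12,a{\left(1 \right)} \right)} = 83 \left(-10\right) + 0 = -830 + 0 = -830$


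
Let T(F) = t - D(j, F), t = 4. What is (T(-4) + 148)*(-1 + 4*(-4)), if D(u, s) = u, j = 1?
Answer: -2567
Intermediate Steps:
T(F) = 3 (T(F) = 4 - 1*1 = 4 - 1 = 3)
(T(-4) + 148)*(-1 + 4*(-4)) = (3 + 148)*(-1 + 4*(-4)) = 151*(-1 - 16) = 151*(-17) = -2567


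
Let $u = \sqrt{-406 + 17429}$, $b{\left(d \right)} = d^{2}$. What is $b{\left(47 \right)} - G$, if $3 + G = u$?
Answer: $2212 - \sqrt{17023} \approx 2081.5$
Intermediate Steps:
$u = \sqrt{17023} \approx 130.47$
$G = -3 + \sqrt{17023} \approx 127.47$
$b{\left(47 \right)} - G = 47^{2} - \left(-3 + \sqrt{17023}\right) = 2209 + \left(3 - \sqrt{17023}\right) = 2212 - \sqrt{17023}$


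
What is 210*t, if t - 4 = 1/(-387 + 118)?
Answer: 225750/269 ≈ 839.22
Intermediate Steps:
t = 1075/269 (t = 4 + 1/(-387 + 118) = 4 + 1/(-269) = 4 - 1/269 = 1075/269 ≈ 3.9963)
210*t = 210*(1075/269) = 225750/269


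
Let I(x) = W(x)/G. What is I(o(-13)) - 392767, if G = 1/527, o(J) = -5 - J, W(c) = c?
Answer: -388551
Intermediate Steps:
G = 1/527 ≈ 0.0018975
I(x) = 527*x (I(x) = x/(1/527) = x*527 = 527*x)
I(o(-13)) - 392767 = 527*(-5 - 1*(-13)) - 392767 = 527*(-5 + 13) - 392767 = 527*8 - 392767 = 4216 - 392767 = -388551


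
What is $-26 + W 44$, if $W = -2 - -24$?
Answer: $942$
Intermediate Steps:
$W = 22$ ($W = -2 + 24 = 22$)
$-26 + W 44 = -26 + 22 \cdot 44 = -26 + 968 = 942$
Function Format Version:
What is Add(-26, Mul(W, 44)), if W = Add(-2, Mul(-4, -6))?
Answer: 942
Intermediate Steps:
W = 22 (W = Add(-2, 24) = 22)
Add(-26, Mul(W, 44)) = Add(-26, Mul(22, 44)) = Add(-26, 968) = 942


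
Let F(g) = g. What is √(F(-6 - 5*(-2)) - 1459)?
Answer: I*√1455 ≈ 38.144*I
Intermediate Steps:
√(F(-6 - 5*(-2)) - 1459) = √((-6 - 5*(-2)) - 1459) = √((-6 + 10) - 1459) = √(4 - 1459) = √(-1455) = I*√1455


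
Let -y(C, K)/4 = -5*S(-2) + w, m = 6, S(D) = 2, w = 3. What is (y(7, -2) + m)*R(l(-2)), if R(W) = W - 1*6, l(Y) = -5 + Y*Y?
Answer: -238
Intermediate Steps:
l(Y) = -5 + Y²
y(C, K) = 28 (y(C, K) = -4*(-5*2 + 3) = -4*(-10 + 3) = -4*(-7) = 28)
R(W) = -6 + W (R(W) = W - 6 = -6 + W)
(y(7, -2) + m)*R(l(-2)) = (28 + 6)*(-6 + (-5 + (-2)²)) = 34*(-6 + (-5 + 4)) = 34*(-6 - 1) = 34*(-7) = -238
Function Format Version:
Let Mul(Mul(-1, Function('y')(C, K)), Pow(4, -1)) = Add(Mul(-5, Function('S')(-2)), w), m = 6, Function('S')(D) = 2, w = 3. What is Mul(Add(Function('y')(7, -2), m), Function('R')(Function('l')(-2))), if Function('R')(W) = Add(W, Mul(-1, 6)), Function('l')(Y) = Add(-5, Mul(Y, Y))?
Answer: -238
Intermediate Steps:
Function('l')(Y) = Add(-5, Pow(Y, 2))
Function('y')(C, K) = 28 (Function('y')(C, K) = Mul(-4, Add(Mul(-5, 2), 3)) = Mul(-4, Add(-10, 3)) = Mul(-4, -7) = 28)
Function('R')(W) = Add(-6, W) (Function('R')(W) = Add(W, -6) = Add(-6, W))
Mul(Add(Function('y')(7, -2), m), Function('R')(Function('l')(-2))) = Mul(Add(28, 6), Add(-6, Add(-5, Pow(-2, 2)))) = Mul(34, Add(-6, Add(-5, 4))) = Mul(34, Add(-6, -1)) = Mul(34, -7) = -238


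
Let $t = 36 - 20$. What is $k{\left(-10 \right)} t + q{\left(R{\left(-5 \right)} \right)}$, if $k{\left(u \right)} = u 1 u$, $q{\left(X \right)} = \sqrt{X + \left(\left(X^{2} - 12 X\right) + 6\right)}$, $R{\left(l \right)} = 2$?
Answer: $1600 + 2 i \sqrt{3} \approx 1600.0 + 3.4641 i$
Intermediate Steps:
$q{\left(X \right)} = \sqrt{6 + X^{2} - 11 X}$ ($q{\left(X \right)} = \sqrt{X + \left(6 + X^{2} - 12 X\right)} = \sqrt{6 + X^{2} - 11 X}$)
$t = 16$
$k{\left(u \right)} = u^{2}$ ($k{\left(u \right)} = u u = u^{2}$)
$k{\left(-10 \right)} t + q{\left(R{\left(-5 \right)} \right)} = \left(-10\right)^{2} \cdot 16 + \sqrt{6 + 2^{2} - 22} = 100 \cdot 16 + \sqrt{6 + 4 - 22} = 1600 + \sqrt{-12} = 1600 + 2 i \sqrt{3}$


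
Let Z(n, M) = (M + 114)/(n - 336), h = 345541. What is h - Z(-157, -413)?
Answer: 170351414/493 ≈ 3.4554e+5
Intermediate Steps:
Z(n, M) = (114 + M)/(-336 + n)
h - Z(-157, -413) = 345541 - (114 - 413)/(-336 - 157) = 345541 - (-299)/(-493) = 345541 - (-1)*(-299)/493 = 345541 - 1*299/493 = 345541 - 299/493 = 170351414/493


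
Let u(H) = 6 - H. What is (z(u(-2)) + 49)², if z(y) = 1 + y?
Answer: 3364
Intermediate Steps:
(z(u(-2)) + 49)² = ((1 + (6 - 1*(-2))) + 49)² = ((1 + (6 + 2)) + 49)² = ((1 + 8) + 49)² = (9 + 49)² = 58² = 3364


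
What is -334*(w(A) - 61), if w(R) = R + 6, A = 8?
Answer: 15698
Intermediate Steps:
w(R) = 6 + R
-334*(w(A) - 61) = -334*((6 + 8) - 61) = -334*(14 - 61) = -334*(-47) = 15698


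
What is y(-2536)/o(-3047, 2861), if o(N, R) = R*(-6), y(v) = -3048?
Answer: 508/2861 ≈ 0.17756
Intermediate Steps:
o(N, R) = -6*R
y(-2536)/o(-3047, 2861) = -3048/((-6*2861)) = -3048/(-17166) = -3048*(-1/17166) = 508/2861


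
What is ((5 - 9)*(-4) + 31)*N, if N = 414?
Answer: 19458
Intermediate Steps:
((5 - 9)*(-4) + 31)*N = ((5 - 9)*(-4) + 31)*414 = (-4*(-4) + 31)*414 = (16 + 31)*414 = 47*414 = 19458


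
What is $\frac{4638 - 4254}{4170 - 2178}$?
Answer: $\frac{16}{83} \approx 0.19277$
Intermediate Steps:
$\frac{4638 - 4254}{4170 - 2178} = \frac{384}{1992} = 384 \cdot \frac{1}{1992} = \frac{16}{83}$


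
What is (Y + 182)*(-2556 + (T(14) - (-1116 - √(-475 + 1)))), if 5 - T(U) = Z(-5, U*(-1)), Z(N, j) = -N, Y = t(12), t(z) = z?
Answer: -279360 + 194*I*√474 ≈ -2.7936e+5 + 4223.7*I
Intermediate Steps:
Y = 12
T(U) = 0 (T(U) = 5 - (-1)*(-5) = 5 - 1*5 = 5 - 5 = 0)
(Y + 182)*(-2556 + (T(14) - (-1116 - √(-475 + 1)))) = (12 + 182)*(-2556 + (0 - (-1116 - √(-475 + 1)))) = 194*(-2556 + (0 - (-1116 - √(-474)))) = 194*(-2556 + (0 - (-1116 - I*√474))) = 194*(-2556 + (0 + (1116 + I*√474))) = 194*(-2556 + (1116 + I*√474)) = 194*(-1440 + I*√474) = -279360 + 194*I*√474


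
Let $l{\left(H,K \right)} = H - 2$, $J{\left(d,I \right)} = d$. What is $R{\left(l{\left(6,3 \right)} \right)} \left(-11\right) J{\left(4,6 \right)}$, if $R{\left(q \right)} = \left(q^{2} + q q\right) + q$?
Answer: $-1584$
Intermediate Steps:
$l{\left(H,K \right)} = -2 + H$
$R{\left(q \right)} = q + 2 q^{2}$ ($R{\left(q \right)} = \left(q^{2} + q^{2}\right) + q = 2 q^{2} + q = q + 2 q^{2}$)
$R{\left(l{\left(6,3 \right)} \right)} \left(-11\right) J{\left(4,6 \right)} = \left(-2 + 6\right) \left(1 + 2 \left(-2 + 6\right)\right) \left(-11\right) 4 = 4 \left(1 + 2 \cdot 4\right) \left(-11\right) 4 = 4 \left(1 + 8\right) \left(-11\right) 4 = 4 \cdot 9 \left(-11\right) 4 = 36 \left(-11\right) 4 = \left(-396\right) 4 = -1584$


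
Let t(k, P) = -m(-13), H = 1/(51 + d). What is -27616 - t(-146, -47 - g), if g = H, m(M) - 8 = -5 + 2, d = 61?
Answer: -27611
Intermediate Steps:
m(M) = 5 (m(M) = 8 + (-5 + 2) = 8 - 3 = 5)
H = 1/112 (H = 1/(51 + 61) = 1/112 ≈ 0.0089286)
g = 1/112 ≈ 0.0089286
t(k, P) = -5 (t(k, P) = -1*5 = -5)
-27616 - t(-146, -47 - g) = -27616 - 1*(-5) = -27616 + 5 = -27611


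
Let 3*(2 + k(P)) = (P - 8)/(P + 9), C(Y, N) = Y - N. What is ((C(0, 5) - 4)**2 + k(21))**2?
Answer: 50737129/8100 ≈ 6263.8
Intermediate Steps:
k(P) = -2 + (-8 + P)/(3*(9 + P)) (k(P) = -2 + ((P - 8)/(P + 9))/3 = -2 + ((-8 + P)/(9 + P))/3 = -2 + (-8 + P)/(3*(9 + P)))
((C(0, 5) - 4)**2 + k(21))**2 = (((0 - 1*5) - 4)**2 + (-62 - 5*21)/(3*(9 + 21)))**2 = (((0 - 5) - 4)**2 + (1/3)*(-62 - 105)/30)**2 = ((-5 - 4)**2 + (1/3)*(1/30)*(-167))**2 = ((-9)**2 - 167/90)**2 = (81 - 167/90)**2 = (7123/90)**2 = 50737129/8100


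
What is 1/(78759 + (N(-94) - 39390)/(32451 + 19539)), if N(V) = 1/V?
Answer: 4887060/384896255879 ≈ 1.2697e-5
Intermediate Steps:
1/(78759 + (N(-94) - 39390)/(32451 + 19539)) = 1/(78759 + (1/(-94) - 39390)/(32451 + 19539)) = 1/(78759 + (-1/94 - 39390)/51990) = 1/(78759 - 3702661/94*1/51990) = 1/(78759 - 3702661/4887060) = 1/(384896255879/4887060) = 4887060/384896255879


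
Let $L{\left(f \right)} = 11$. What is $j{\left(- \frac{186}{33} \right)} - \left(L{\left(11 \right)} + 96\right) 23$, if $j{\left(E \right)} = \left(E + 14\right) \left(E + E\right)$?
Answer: $- \frac{309189}{121} \approx -2555.3$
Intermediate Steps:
$j{\left(E \right)} = 2 E \left(14 + E\right)$ ($j{\left(E \right)} = \left(14 + E\right) 2 E = 2 E \left(14 + E\right)$)
$j{\left(- \frac{186}{33} \right)} - \left(L{\left(11 \right)} + 96\right) 23 = 2 \left(- \frac{186}{33}\right) \left(14 - \frac{186}{33}\right) - \left(11 + 96\right) 23 = 2 \left(\left(-186\right) \frac{1}{33}\right) \left(14 - \frac{62}{11}\right) - 107 \cdot 23 = 2 \left(- \frac{62}{11}\right) \left(14 - \frac{62}{11}\right) - 2461 = 2 \left(- \frac{62}{11}\right) \frac{92}{11} - 2461 = - \frac{11408}{121} - 2461 = - \frac{309189}{121}$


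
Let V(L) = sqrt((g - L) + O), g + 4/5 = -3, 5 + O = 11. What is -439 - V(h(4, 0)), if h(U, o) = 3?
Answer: -439 - 2*I*sqrt(5)/5 ≈ -439.0 - 0.89443*I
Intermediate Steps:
O = 6 (O = -5 + 11 = 6)
g = -19/5 (g = -4/5 - 3 = -19/5 ≈ -3.8000)
V(L) = sqrt(11/5 - L) (V(L) = sqrt((-19/5 - L) + 6) = sqrt(11/5 - L))
-439 - V(h(4, 0)) = -439 - sqrt(55 - 25*3)/5 = -439 - sqrt(55 - 75)/5 = -439 - sqrt(-20)/5 = -439 - 2*I*sqrt(5)/5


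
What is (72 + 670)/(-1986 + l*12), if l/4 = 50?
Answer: 371/207 ≈ 1.7923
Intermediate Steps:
l = 200 (l = 4*50 = 200)
(72 + 670)/(-1986 + l*12) = (72 + 670)/(-1986 + 200*12) = 742/(-1986 + 2400) = 742/414 = 742*(1/414) = 371/207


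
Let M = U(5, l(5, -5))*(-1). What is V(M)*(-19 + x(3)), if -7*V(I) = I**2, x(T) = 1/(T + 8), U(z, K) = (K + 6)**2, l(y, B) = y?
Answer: 276848/7 ≈ 39550.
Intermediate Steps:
U(z, K) = (6 + K)**2
x(T) = 1/(8 + T)
M = -121 (M = (6 + 5)**2*(-1) = 11**2*(-1) = 121*(-1) = -121)
V(I) = -I**2/7
V(M)*(-19 + x(3)) = (-1/7*(-121)**2)*(-19 + 1/(8 + 3)) = (-1/7*14641)*(-19 + 1/11) = -14641*(-19 + 1/11)/7 = -14641/7*(-208/11) = 276848/7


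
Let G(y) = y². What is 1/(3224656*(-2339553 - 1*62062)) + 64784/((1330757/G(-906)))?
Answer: 411823318597685497871803/10305890849195316080 ≈ 39960.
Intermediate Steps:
1/(3224656*(-2339553 - 1*62062)) + 64784/((1330757/G(-906))) = 1/(3224656*(-2339553 - 1*62062)) + 64784/((1330757/((-906)²))) = 1/(3224656*(-2339553 - 62062)) + 64784/((1330757/820836)) = (1/3224656)/(-2401615) + 64784/((1330757*(1/820836))) = (1/3224656)*(-1/2401615) + 64784/(1330757/820836) = -1/7744382219440 + 64784*(820836/1330757) = -1/7744382219440 + 53177039424/1330757 = 411823318597685497871803/10305890849195316080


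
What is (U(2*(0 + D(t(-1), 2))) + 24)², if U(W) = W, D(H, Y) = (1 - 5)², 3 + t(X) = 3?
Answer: 3136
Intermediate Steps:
t(X) = 0 (t(X) = -3 + 3 = 0)
D(H, Y) = 16 (D(H, Y) = (-4)² = 16)
(U(2*(0 + D(t(-1), 2))) + 24)² = (2*(0 + 16) + 24)² = (2*16 + 24)² = (32 + 24)² = 56² = 3136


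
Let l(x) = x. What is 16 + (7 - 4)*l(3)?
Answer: 25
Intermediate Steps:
16 + (7 - 4)*l(3) = 16 + (7 - 4)*3 = 16 + 3*3 = 16 + 9 = 25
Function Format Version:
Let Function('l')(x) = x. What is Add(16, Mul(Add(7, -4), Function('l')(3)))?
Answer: 25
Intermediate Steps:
Add(16, Mul(Add(7, -4), Function('l')(3))) = Add(16, Mul(Add(7, -4), 3)) = Add(16, Mul(3, 3)) = Add(16, 9) = 25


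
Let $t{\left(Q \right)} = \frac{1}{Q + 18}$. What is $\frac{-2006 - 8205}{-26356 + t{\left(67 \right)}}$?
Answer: $\frac{867935}{2240259} \approx 0.38743$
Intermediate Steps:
$t{\left(Q \right)} = \frac{1}{18 + Q}$
$\frac{-2006 - 8205}{-26356 + t{\left(67 \right)}} = \frac{-2006 - 8205}{-26356 + \frac{1}{18 + 67}} = - \frac{10211}{-26356 + \frac{1}{85}} = - \frac{10211}{- \frac{2240259}{85}} = \left(-10211\right) \left(- \frac{85}{2240259}\right) = \frac{867935}{2240259}$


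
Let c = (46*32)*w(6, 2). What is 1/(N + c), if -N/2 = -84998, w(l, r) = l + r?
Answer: 1/181772 ≈ 5.5014e-6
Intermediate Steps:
N = 169996 (N = -2*(-84998) = 169996)
c = 11776 (c = (46*32)*(6 + 2) = 1472*8 = 11776)
1/(N + c) = 1/(169996 + 11776) = 1/181772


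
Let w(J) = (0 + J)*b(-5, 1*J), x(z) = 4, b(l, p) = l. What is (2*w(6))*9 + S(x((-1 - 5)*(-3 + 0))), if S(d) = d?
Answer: -536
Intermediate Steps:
w(J) = -5*J (w(J) = (0 + J)*(-5) = J*(-5) = -5*J)
(2*w(6))*9 + S(x((-1 - 5)*(-3 + 0))) = (2*(-5*6))*9 + 4 = (2*(-30))*9 + 4 = -60*9 + 4 = -540 + 4 = -536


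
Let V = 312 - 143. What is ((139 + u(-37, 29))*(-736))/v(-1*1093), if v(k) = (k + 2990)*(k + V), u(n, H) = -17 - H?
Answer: 5704/146069 ≈ 0.039050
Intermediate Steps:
V = 169
v(k) = (169 + k)*(2990 + k) (v(k) = (k + 2990)*(k + 169) = (2990 + k)*(169 + k) = (169 + k)*(2990 + k))
((139 + u(-37, 29))*(-736))/v(-1*1093) = ((139 + (-17 - 1*29))*(-736))/(505310 + (-1*1093)² + 3159*(-1*1093)) = ((139 + (-17 - 29))*(-736))/(505310 + (-1093)² + 3159*(-1093)) = ((139 - 46)*(-736))/(505310 + 1194649 - 3452787) = (93*(-736))/(-1752828) = -68448*(-1/1752828) = 5704/146069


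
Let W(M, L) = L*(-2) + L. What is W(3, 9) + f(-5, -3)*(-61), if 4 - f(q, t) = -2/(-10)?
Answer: -1204/5 ≈ -240.80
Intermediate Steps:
W(M, L) = -L (W(M, L) = -2*L + L = -L)
f(q, t) = 19/5 (f(q, t) = 4 - (-2)/(-10) = 4 - (-2)*(-1)/10 = 4 - 1*⅕ = 4 - ⅕ = 19/5)
W(3, 9) + f(-5, -3)*(-61) = -1*9 + (19/5)*(-61) = -9 - 1159/5 = -1204/5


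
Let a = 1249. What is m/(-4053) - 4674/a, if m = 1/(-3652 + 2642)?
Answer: -19133157971/5112818970 ≈ -3.7422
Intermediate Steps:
m = -1/1010 (m = 1/(-1010) = -1/1010 ≈ -0.00099010)
m/(-4053) - 4674/a = -1/1010/(-4053) - 4674/1249 = -1/1010*(-1/4053) - 4674*1/1249 = 1/4093530 - 4674/1249 = -19133157971/5112818970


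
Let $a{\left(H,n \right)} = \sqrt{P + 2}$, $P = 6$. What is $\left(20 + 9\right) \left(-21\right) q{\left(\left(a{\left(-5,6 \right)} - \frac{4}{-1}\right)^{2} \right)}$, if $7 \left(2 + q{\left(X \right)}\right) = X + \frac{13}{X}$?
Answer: $- \frac{10353}{8} - \frac{4437 \sqrt{2}}{4} \approx -2862.8$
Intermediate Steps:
$a{\left(H,n \right)} = 2 \sqrt{2}$ ($a{\left(H,n \right)} = \sqrt{6 + 2} = \sqrt{8} = 2 \sqrt{2}$)
$q{\left(X \right)} = -2 + \frac{X}{7} + \frac{13}{7 X}$ ($q{\left(X \right)} = -2 + \frac{X + \frac{13}{X}}{7} = -2 + \left(\frac{X}{7} + \frac{13}{7 X}\right) = -2 + \frac{X}{7} + \frac{13}{7 X}$)
$\left(20 + 9\right) \left(-21\right) q{\left(\left(a{\left(-5,6 \right)} - \frac{4}{-1}\right)^{2} \right)} = \left(20 + 9\right) \left(-21\right) \frac{13 + \left(2 \sqrt{2} - \frac{4}{-1}\right)^{2} \left(-14 + \left(2 \sqrt{2} - \frac{4}{-1}\right)^{2}\right)}{7 \left(2 \sqrt{2} - \frac{4}{-1}\right)^{2}} = 29 \left(-21\right) \frac{13 + \left(2 \sqrt{2} - -4\right)^{2} \left(-14 + \left(2 \sqrt{2} - -4\right)^{2}\right)}{7 \left(2 \sqrt{2} - -4\right)^{2}} = - 609 \frac{13 + \left(2 \sqrt{2} + 4\right)^{2} \left(-14 + \left(2 \sqrt{2} + 4\right)^{2}\right)}{7 \left(2 \sqrt{2} + 4\right)^{2}} = - 609 \frac{13 + \left(4 + 2 \sqrt{2}\right)^{2} \left(-14 + \left(4 + 2 \sqrt{2}\right)^{2}\right)}{7 \left(4 + 2 \sqrt{2}\right)^{2}} = - \frac{87 \left(13 + \left(4 + 2 \sqrt{2}\right)^{2} \left(-14 + \left(4 + 2 \sqrt{2}\right)^{2}\right)\right)}{\left(4 + 2 \sqrt{2}\right)^{2}}$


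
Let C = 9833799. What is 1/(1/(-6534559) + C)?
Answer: 6534559/64259539759640 ≈ 1.0169e-7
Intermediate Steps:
1/(1/(-6534559) + C) = 1/(1/(-6534559) + 9833799) = 1/(-1/6534559 + 9833799) = 1/(64259539759640/6534559) = 6534559/64259539759640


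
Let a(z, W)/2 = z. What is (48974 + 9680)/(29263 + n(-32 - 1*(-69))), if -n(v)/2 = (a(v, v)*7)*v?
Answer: -58654/9069 ≈ -6.4675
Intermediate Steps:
a(z, W) = 2*z
n(v) = -28*v² (n(v) = -2*(2*v)*7*v = -2*14*v*v = -28*v²)
(48974 + 9680)/(29263 + n(-32 - 1*(-69))) = (48974 + 9680)/(29263 - 28*(-32 - 1*(-69))²) = 58654/(29263 - 28*(-32 + 69)²) = 58654/(29263 - 28*37²) = 58654/(29263 - 28*1369) = 58654/(29263 - 38332) = 58654/(-9069) = 58654*(-1/9069) = -58654/9069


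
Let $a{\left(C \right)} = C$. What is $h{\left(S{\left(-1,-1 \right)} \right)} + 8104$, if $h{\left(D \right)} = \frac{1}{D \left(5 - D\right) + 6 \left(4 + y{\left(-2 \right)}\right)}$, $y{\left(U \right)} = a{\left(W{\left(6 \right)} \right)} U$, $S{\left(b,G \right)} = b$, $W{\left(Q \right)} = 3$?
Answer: $\frac{145871}{18} \approx 8103.9$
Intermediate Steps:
$y{\left(U \right)} = 3 U$
$h{\left(D \right)} = \frac{1}{-12 + D \left(5 - D\right)}$ ($h{\left(D \right)} = \frac{1}{D \left(5 - D\right) + 6 \left(4 + 3 \left(-2\right)\right)} = \frac{1}{D \left(5 - D\right) + 6 \left(4 - 6\right)} = \frac{1}{D \left(5 - D\right) + 6 \left(-2\right)} = \frac{1}{D \left(5 - D\right) - 12} = \frac{1}{-12 + D \left(5 - D\right)}$)
$h{\left(S{\left(-1,-1 \right)} \right)} + 8104 = - \frac{1}{12 + \left(-1\right)^{2} - -5} + 8104 = - \frac{1}{12 + 1 + 5} + 8104 = - \frac{1}{18} + 8104 = \frac{145871}{18}$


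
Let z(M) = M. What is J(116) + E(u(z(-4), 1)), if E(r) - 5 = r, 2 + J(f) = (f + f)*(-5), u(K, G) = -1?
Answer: -1158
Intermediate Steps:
J(f) = -2 - 10*f (J(f) = -2 + (f + f)*(-5) = -2 + (2*f)*(-5) = -2 - 10*f)
E(r) = 5 + r
J(116) + E(u(z(-4), 1)) = (-2 - 10*116) + (5 - 1) = (-2 - 1160) + 4 = -1162 + 4 = -1158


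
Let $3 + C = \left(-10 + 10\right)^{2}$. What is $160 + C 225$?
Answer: $-515$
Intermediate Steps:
$C = -3$ ($C = -3 + \left(-10 + 10\right)^{2} = -3 + 0^{2} = -3 + 0 = -3$)
$160 + C 225 = 160 - 675 = -515$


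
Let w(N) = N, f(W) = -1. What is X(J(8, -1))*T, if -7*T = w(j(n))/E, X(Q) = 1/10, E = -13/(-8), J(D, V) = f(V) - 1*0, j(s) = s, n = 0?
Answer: 0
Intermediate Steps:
J(D, V) = -1 (J(D, V) = -1 - 1*0 = -1 + 0 = -1)
E = 13/8 (E = -13*(-⅛) = 13/8 ≈ 1.6250)
X(Q) = ⅒
T = 0 (T = -0/13/8 = -0*8/13 = -⅐*0 = 0)
X(J(8, -1))*T = (⅒)*0 = 0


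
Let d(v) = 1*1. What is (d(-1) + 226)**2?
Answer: 51529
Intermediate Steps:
d(v) = 1
(d(-1) + 226)**2 = (1 + 226)**2 = 227**2 = 51529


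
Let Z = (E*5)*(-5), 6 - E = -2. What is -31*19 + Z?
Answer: -789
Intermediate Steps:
E = 8 (E = 6 - 1*(-2) = 6 + 2 = 8)
Z = -200 (Z = (8*5)*(-5) = 40*(-5) = -200)
-31*19 + Z = -31*19 - 200 = -589 - 200 = -789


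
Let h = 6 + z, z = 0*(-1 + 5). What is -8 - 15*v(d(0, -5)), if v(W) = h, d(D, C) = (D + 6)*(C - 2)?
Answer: -98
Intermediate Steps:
z = 0 (z = 0*4 = 0)
d(D, C) = (-2 + C)*(6 + D) (d(D, C) = (6 + D)*(-2 + C) = (-2 + C)*(6 + D))
h = 6 (h = 6 + 0 = 6)
v(W) = 6
-8 - 15*v(d(0, -5)) = -8 - 15*6 = -8 - 90 = -98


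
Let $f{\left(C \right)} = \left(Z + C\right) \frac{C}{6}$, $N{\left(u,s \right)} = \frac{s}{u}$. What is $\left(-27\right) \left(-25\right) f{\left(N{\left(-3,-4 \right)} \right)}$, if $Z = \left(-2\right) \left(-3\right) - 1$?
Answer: $950$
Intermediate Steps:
$Z = 5$ ($Z = 6 - 1 = 5$)
$f{\left(C \right)} = \frac{C \left(5 + C\right)}{6}$ ($f{\left(C \right)} = \left(5 + C\right) \frac{C}{6} = \frac{C \left(5 + C\right)}{6}$)
$\left(-27\right) \left(-25\right) f{\left(N{\left(-3,-4 \right)} \right)} = \left(-27\right) \left(-25\right) \frac{- \frac{4}{-3} \left(5 - \frac{4}{-3}\right)}{6} = 675 \frac{\left(-4\right) \left(- \frac{1}{3}\right) \left(5 - - \frac{4}{3}\right)}{6} = 675 \cdot \frac{1}{6} \cdot \frac{4}{3} \left(5 + \frac{4}{3}\right) = 675 \cdot \frac{1}{6} \cdot \frac{4}{3} \cdot \frac{19}{3} = 675 \cdot \frac{38}{27} = 950$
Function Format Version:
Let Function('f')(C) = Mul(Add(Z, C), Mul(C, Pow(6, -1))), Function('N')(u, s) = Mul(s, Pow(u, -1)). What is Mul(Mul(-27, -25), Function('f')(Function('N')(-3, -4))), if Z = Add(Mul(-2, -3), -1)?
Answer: 950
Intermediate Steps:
Z = 5 (Z = Add(6, -1) = 5)
Function('f')(C) = Mul(Rational(1, 6), C, Add(5, C)) (Function('f')(C) = Mul(Add(5, C), Mul(C, Pow(6, -1))) = Mul(Add(5, C), Mul(C, Rational(1, 6))) = Mul(Add(5, C), Mul(Rational(1, 6), C)) = Mul(Rational(1, 6), C, Add(5, C)))
Mul(Mul(-27, -25), Function('f')(Function('N')(-3, -4))) = Mul(Mul(-27, -25), Mul(Rational(1, 6), Mul(-4, Pow(-3, -1)), Add(5, Mul(-4, Pow(-3, -1))))) = Mul(675, Mul(Rational(1, 6), Mul(-4, Rational(-1, 3)), Add(5, Mul(-4, Rational(-1, 3))))) = Mul(675, Mul(Rational(1, 6), Rational(4, 3), Add(5, Rational(4, 3)))) = Mul(675, Mul(Rational(1, 6), Rational(4, 3), Rational(19, 3))) = Mul(675, Rational(38, 27)) = 950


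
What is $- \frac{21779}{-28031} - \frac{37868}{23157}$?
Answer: $- \frac{557141605}{649113867} \approx -0.85831$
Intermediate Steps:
$- \frac{21779}{-28031} - \frac{37868}{23157} = \left(-21779\right) \left(- \frac{1}{28031}\right) - \frac{37868}{23157} = \frac{21779}{28031} - \frac{37868}{23157} = - \frac{557141605}{649113867}$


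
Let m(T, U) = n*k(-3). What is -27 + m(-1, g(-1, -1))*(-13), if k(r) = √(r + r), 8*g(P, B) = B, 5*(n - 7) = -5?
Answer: -27 - 78*I*√6 ≈ -27.0 - 191.06*I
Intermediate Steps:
n = 6 (n = 7 + (⅕)*(-5) = 7 - 1 = 6)
g(P, B) = B/8
k(r) = √2*√r (k(r) = √(2*r) = √2*√r)
m(T, U) = 6*I*√6 (m(T, U) = 6*(√2*√(-3)) = 6*(√2*(I*√3)) = 6*(I*√6) = 6*I*√6)
-27 + m(-1, g(-1, -1))*(-13) = -27 + (6*I*√6)*(-13) = -27 - 78*I*√6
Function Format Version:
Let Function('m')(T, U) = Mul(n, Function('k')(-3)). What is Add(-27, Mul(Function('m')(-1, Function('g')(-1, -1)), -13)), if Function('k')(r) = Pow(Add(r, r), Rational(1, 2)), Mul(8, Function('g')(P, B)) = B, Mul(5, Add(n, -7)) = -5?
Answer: Add(-27, Mul(-78, I, Pow(6, Rational(1, 2)))) ≈ Add(-27.000, Mul(-191.06, I))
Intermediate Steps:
n = 6 (n = Add(7, Mul(Rational(1, 5), -5)) = Add(7, -1) = 6)
Function('g')(P, B) = Mul(Rational(1, 8), B)
Function('k')(r) = Mul(Pow(2, Rational(1, 2)), Pow(r, Rational(1, 2))) (Function('k')(r) = Pow(Mul(2, r), Rational(1, 2)) = Mul(Pow(2, Rational(1, 2)), Pow(r, Rational(1, 2))))
Function('m')(T, U) = Mul(6, I, Pow(6, Rational(1, 2))) (Function('m')(T, U) = Mul(6, Mul(Pow(2, Rational(1, 2)), Pow(-3, Rational(1, 2)))) = Mul(6, Mul(Pow(2, Rational(1, 2)), Mul(I, Pow(3, Rational(1, 2))))) = Mul(6, Mul(I, Pow(6, Rational(1, 2)))) = Mul(6, I, Pow(6, Rational(1, 2))))
Add(-27, Mul(Function('m')(-1, Function('g')(-1, -1)), -13)) = Add(-27, Mul(Mul(6, I, Pow(6, Rational(1, 2))), -13)) = Add(-27, Mul(-78, I, Pow(6, Rational(1, 2))))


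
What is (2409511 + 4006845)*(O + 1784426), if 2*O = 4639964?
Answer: 26335342897248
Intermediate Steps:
O = 2319982 (O = (½)*4639964 = 2319982)
(2409511 + 4006845)*(O + 1784426) = (2409511 + 4006845)*(2319982 + 1784426) = 6416356*4104408 = 26335342897248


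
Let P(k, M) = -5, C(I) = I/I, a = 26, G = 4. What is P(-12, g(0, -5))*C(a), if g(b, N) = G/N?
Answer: -5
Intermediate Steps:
g(b, N) = 4/N
C(I) = 1
P(-12, g(0, -5))*C(a) = -5*1 = -5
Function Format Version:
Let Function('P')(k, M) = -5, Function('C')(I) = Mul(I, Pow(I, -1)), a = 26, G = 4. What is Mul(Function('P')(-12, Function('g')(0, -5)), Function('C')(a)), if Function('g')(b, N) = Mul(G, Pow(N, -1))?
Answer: -5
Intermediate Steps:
Function('g')(b, N) = Mul(4, Pow(N, -1))
Function('C')(I) = 1
Mul(Function('P')(-12, Function('g')(0, -5)), Function('C')(a)) = Mul(-5, 1) = -5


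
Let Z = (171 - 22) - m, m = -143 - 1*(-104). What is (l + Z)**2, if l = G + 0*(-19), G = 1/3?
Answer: 319225/9 ≈ 35469.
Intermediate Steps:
G = 1/3 ≈ 0.33333
m = -39 (m = -143 + 104 = -39)
Z = 188 (Z = (171 - 22) - 1*(-39) = 149 + 39 = 188)
l = 1/3 (l = 1/3 + 0*(-19) = 1/3 + 0 = 1/3 ≈ 0.33333)
(l + Z)**2 = (1/3 + 188)**2 = (565/3)**2 = 319225/9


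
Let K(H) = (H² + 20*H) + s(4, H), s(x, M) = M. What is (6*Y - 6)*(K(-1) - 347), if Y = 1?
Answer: 0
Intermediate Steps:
K(H) = H² + 21*H (K(H) = (H² + 20*H) + H = H² + 21*H)
(6*Y - 6)*(K(-1) - 347) = (6*1 - 6)*(-(21 - 1) - 347) = (6 - 6)*(-1*20 - 347) = 0*(-20 - 347) = 0*(-367) = 0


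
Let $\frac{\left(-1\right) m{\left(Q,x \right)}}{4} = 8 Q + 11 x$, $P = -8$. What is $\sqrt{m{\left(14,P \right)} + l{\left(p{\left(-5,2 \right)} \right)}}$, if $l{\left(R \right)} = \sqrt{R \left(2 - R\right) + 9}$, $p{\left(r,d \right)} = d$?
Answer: $i \sqrt{93} \approx 9.6436 i$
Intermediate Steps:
$l{\left(R \right)} = \sqrt{9 + R \left(2 - R\right)}$
$m{\left(Q,x \right)} = - 44 x - 32 Q$ ($m{\left(Q,x \right)} = - 4 \left(8 Q + 11 x\right) = - 44 x - 32 Q$)
$\sqrt{m{\left(14,P \right)} + l{\left(p{\left(-5,2 \right)} \right)}} = \sqrt{\left(\left(-44\right) \left(-8\right) - 448\right) + \sqrt{9 - 2^{2} + 2 \cdot 2}} = \sqrt{\left(352 - 448\right) + \sqrt{9 - 4 + 4}} = \sqrt{-96 + \sqrt{9 - 4 + 4}} = \sqrt{-96 + \sqrt{9}} = \sqrt{-96 + 3} = \sqrt{-93} = i \sqrt{93}$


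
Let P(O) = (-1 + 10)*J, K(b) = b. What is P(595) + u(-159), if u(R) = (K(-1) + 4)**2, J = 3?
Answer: 36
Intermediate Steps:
P(O) = 27 (P(O) = (-1 + 10)*3 = 9*3 = 27)
u(R) = 9 (u(R) = (-1 + 4)**2 = 3**2 = 9)
P(595) + u(-159) = 27 + 9 = 36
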